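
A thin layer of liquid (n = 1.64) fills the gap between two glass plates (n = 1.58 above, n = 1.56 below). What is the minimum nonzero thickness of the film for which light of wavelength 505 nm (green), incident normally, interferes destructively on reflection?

154 nm

Ray reflecting at the top interface goes from n = 1.58 toward n = 1.64: a half-wave phase shift.
Ray reflecting at the bottom interface goes from n = 1.64 toward n = 1.56: no phase shift.
Exactly one π shift → a net half-wave offset.
With one net inversion, destructive interference in reflection requires 2 n t = m λ.
Minimum nonzero at m = 1: t = λ / (2 n) = 505 / (2 × 1.64) = 154 nm.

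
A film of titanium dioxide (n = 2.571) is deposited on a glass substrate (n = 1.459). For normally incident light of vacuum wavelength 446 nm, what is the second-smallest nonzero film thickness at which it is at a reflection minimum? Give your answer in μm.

0.173 μm

Ray reflecting at the top interface goes from n = 1.0 toward n = 2.571: a half-wave phase shift.
Ray reflecting at the bottom interface goes from n = 2.571 toward n = 1.459: no phase shift.
Net: one phase inversion between the two reflected rays.
So the condition for destructive reflection is 2 n t = m λ.
The second-smallest nonzero thickness corresponds to m = 2: t = m λ / (2 n) = 2.00 × 446 / (2 × 2.571) = 173 nm.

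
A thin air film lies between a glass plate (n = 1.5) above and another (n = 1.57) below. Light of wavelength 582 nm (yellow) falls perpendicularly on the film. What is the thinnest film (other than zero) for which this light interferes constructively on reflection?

146 nm

At the upper boundary (n = 1.5 to n = 1.0) the reflected ray undergoes no phase shift.
Ray reflecting at the bottom interface goes from n = 1.0 toward n = 1.57: a half-wave phase shift.
Net: one phase inversion between the two reflected rays.
So the condition for constructive reflection is 2 n t = (m + ½) λ.
Minimum at m = 0: t = λ / (4 n) = 582 / (4 × 1.0) = 146 nm.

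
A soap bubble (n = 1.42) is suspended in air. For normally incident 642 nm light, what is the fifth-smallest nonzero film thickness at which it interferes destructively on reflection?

Ray reflecting at the top interface goes from n = 1.0 toward n = 1.42: a half-wave phase shift.
Bottom surface (1.42 → 1.0): reflection off a lower-index medium gives no phase shift.
Exactly one π shift → a net half-wave offset.
So the condition for destructive reflection is 2 n t = m λ.
The fifth-smallest nonzero thickness corresponds to m = 5: t = m λ / (2 n) = 5.00 × 642 / (2 × 1.42) = 1130 nm.

1130 nm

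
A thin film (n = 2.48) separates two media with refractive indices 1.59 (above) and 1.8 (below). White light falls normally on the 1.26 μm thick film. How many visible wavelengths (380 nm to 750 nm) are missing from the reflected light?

At the upper boundary (n = 1.59 to n = 2.48) the reflected ray undergoes a half-wave phase shift.
Ray reflecting at the bottom interface goes from n = 2.48 toward n = 1.8: no phase shift.
The two reflections differ by half a wavelength.
So the condition for destructive reflection is 2 n t = m λ.
λ = 2 n t / m = 6250 / m nm.
m=8: 781 nm (IR); m=9: 694 nm (visible); m=10: 625 nm (visible); m=11: 568 nm (visible); m=12: 521 nm (visible); m=13: 481 nm (visible); m=14: 446 nm (visible); m=15: 417 nm (visible); m=16: 391 nm (visible); m=17: 368 nm (UV).

8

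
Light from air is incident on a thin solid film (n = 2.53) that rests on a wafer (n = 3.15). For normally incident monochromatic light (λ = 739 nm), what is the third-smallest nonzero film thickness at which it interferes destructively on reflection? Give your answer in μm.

0.365 μm

Ray reflecting at the top interface goes from n = 1.0 toward n = 2.53: a half-wave phase shift.
Bottom surface (2.53 → 3.15): reflection off a higher-index medium gives a half-wave phase shift.
The two reflections carry the same phase change, so no net offset.
So the condition for destructive reflection is 2 n t = (m + ½) λ.
The third-smallest nonzero thickness corresponds to m = 2: t = (m + ½) λ / (2 n) = 2.50 × 739 / (2 × 2.53) = 365 nm.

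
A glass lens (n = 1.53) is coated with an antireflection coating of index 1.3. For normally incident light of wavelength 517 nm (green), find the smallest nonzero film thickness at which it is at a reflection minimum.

Top surface (1.0 → 1.3): reflection off a higher-index medium gives a half-wave phase shift.
Ray reflecting at the bottom interface goes from n = 1.3 toward n = 1.53: a half-wave phase shift.
Zero or two π shifts → no net half-wave offset.
For weak reflection here: 2 n t = (m + ½) λ.
Minimum at m = 0: t = λ / (4 n) = 517 / (4 × 1.3) = 99.4 nm.

99.4 nm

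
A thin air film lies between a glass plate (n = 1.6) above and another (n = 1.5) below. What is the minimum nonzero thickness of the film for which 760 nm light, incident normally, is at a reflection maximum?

190 nm

At the upper boundary (n = 1.6 to n = 1.0) the reflected ray undergoes no phase shift.
Ray reflecting at the bottom interface goes from n = 1.0 toward n = 1.5: a half-wave phase shift.
The two reflections differ by half a wavelength.
With one net inversion, constructive interference in reflection requires 2 n t = (m + ½) λ.
Minimum at m = 0: t = λ / (4 n) = 760 / (4 × 1.0) = 190 nm.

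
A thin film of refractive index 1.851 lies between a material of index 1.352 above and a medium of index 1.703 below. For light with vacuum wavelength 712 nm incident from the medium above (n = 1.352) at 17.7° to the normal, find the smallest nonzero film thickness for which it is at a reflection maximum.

Top surface (1.352 → 1.851): reflection off a higher-index medium gives a half-wave phase shift.
Ray reflecting at the bottom interface goes from n = 1.851 toward n = 1.703: no phase shift.
The two reflections differ by half a wavelength.
With one net inversion, constructive interference in reflection requires 2 n t cos θ_r = (m + ½) λ.
Snell's law: 1.352 sin 17.7° = 1.851 sin θ_r → sin θ_r = 0.222, cos θ_r = 0.975.
Minimum at m = 0: t = λ / (4 n cos θ_r) = 712 / (4 × 1.851 × 0.975) = 98.6 nm.

98.6 nm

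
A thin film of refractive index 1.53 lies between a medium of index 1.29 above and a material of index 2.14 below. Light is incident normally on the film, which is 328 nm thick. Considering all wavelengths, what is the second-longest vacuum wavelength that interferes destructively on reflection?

Ray reflecting at the top interface goes from n = 1.29 toward n = 1.53: a half-wave phase shift.
Bottom surface (1.53 → 2.14): reflection off a higher-index medium gives a half-wave phase shift.
Net: no relative phase inversion (both shifts match).
With no net inversion, destructive interference in reflection requires 2 n t = (m + ½) λ.
λ = 2 n t / (m + ½). The second-longest wavelength is m = 1: λ = 2 × 1.53 × 328 / 1.50 = 669 nm.

669 nm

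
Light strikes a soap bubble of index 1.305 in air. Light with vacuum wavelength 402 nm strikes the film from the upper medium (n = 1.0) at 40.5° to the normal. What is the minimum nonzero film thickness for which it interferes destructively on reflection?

Top surface (1.0 → 1.305): reflection off a higher-index medium gives a half-wave phase shift.
Ray reflecting at the bottom interface goes from n = 1.305 toward n = 1.0: no phase shift.
Net: one phase inversion between the two reflected rays.
So the condition for destructive reflection is 2 n t cos θ_r = m λ.
Snell's law: 1.0 sin 40.5° = 1.305 sin θ_r → sin θ_r = 0.498, cos θ_r = 0.867.
Minimum nonzero at m = 1: t = λ / (2 n cos θ_r) = 402 / (2 × 1.305 × 0.867) = 178 nm.

178 nm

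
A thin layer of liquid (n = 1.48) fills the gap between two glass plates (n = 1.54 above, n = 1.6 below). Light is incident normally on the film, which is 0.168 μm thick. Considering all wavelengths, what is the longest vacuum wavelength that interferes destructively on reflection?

Ray reflecting at the top interface goes from n = 1.54 toward n = 1.48: no phase shift.
At the lower boundary (n = 1.48 to n = 1.6) the reflected ray undergoes a half-wave phase shift.
Exactly one π shift → a net half-wave offset.
So the condition for destructive reflection is 2 n t = m λ.
λ = 2 n t / m. The longest wavelength is m = 1: λ = 2 × 1.48 × 168 / 1.00 = 497 nm.

497 nm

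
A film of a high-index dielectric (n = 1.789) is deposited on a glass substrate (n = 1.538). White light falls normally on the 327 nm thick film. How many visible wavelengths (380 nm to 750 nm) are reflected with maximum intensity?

1

Ray reflecting at the top interface goes from n = 1.0 toward n = 1.789: a half-wave phase shift.
Ray reflecting at the bottom interface goes from n = 1.789 toward n = 1.538: no phase shift.
Exactly one π shift → a net half-wave offset.
With one net inversion, constructive interference in reflection requires 2 n t = (m + ½) λ.
λ = 2 n t / (m + ½) = 1170 / (m + ½) nm.
m=1: 780 nm (IR); m=2: 468 nm (visible); m=3: 334 nm (UV).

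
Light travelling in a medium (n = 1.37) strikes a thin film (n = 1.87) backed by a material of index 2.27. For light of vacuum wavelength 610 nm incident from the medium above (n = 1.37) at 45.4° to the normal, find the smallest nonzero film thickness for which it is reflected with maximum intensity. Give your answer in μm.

Top surface (1.37 → 1.87): reflection off a higher-index medium gives a half-wave phase shift.
At the lower boundary (n = 1.87 to n = 2.27) the reflected ray undergoes a half-wave phase shift.
Zero or two π shifts → no net half-wave offset.
So the condition for constructive reflection is 2 n t cos θ_r = m λ.
Snell's law: 1.37 sin 45.4° = 1.87 sin θ_r → sin θ_r = 0.522, cos θ_r = 0.853.
Minimum nonzero at m = 1: t = λ / (2 n cos θ_r) = 610 / (2 × 1.87 × 0.853) = 191 nm.

0.191 μm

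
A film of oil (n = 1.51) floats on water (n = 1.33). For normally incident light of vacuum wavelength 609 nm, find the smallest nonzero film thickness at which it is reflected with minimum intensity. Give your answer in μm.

0.202 μm

At the upper boundary (n = 1.0 to n = 1.51) the reflected ray undergoes a half-wave phase shift.
Bottom surface (1.51 → 1.33): reflection off a lower-index medium gives no phase shift.
Exactly one π shift → a net half-wave offset.
For dark reflection here: 2 n t = m λ.
Minimum nonzero at m = 1: t = λ / (2 n) = 609 / (2 × 1.51) = 202 nm.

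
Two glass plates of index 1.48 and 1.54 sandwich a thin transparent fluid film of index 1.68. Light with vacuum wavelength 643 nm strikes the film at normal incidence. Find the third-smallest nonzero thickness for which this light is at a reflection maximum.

478 nm

At the upper boundary (n = 1.48 to n = 1.68) the reflected ray undergoes a half-wave phase shift.
Ray reflecting at the bottom interface goes from n = 1.68 toward n = 1.54: no phase shift.
The two reflections differ by half a wavelength.
So the condition for constructive reflection is 2 n t = (m + ½) λ.
The third-smallest nonzero thickness corresponds to m = 2: t = (m + ½) λ / (2 n) = 2.50 × 643 / (2 × 1.68) = 478 nm.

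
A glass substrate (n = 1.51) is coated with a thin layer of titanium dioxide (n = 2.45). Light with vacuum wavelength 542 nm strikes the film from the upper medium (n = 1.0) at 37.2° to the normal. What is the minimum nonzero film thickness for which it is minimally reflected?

At the upper boundary (n = 1.0 to n = 2.45) the reflected ray undergoes a half-wave phase shift.
At the lower boundary (n = 2.45 to n = 1.51) the reflected ray undergoes no phase shift.
The two reflections differ by half a wavelength.
With one net inversion, destructive interference in reflection requires 2 n t cos θ_r = m λ.
Snell's law: 1.0 sin 37.2° = 2.45 sin θ_r → sin θ_r = 0.247, cos θ_r = 0.969.
Minimum nonzero at m = 1: t = λ / (2 n cos θ_r) = 542 / (2 × 2.45 × 0.969) = 114 nm.

114 nm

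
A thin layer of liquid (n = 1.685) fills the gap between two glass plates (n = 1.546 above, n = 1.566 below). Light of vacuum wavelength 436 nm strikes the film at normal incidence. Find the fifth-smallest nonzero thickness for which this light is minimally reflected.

647 nm

Top surface (1.546 → 1.685): reflection off a higher-index medium gives a half-wave phase shift.
Bottom surface (1.685 → 1.566): reflection off a lower-index medium gives no phase shift.
Net: one phase inversion between the two reflected rays.
So the condition for destructive reflection is 2 n t = m λ.
The fifth-smallest nonzero thickness corresponds to m = 5: t = m λ / (2 n) = 5.00 × 436 / (2 × 1.685) = 647 nm.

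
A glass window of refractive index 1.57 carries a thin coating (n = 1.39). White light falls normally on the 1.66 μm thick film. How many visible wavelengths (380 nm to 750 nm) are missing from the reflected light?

6

Top surface (1.0 → 1.39): reflection off a higher-index medium gives a half-wave phase shift.
Ray reflecting at the bottom interface goes from n = 1.39 toward n = 1.57: a half-wave phase shift.
Net: no relative phase inversion (both shifts match).
With no net inversion, destructive interference in reflection requires 2 n t = (m + ½) λ.
λ = 2 n t / (m + ½) = 4615 / (m + ½) nm.
m=5: 839 nm (IR); m=6: 710 nm (visible); m=7: 615 nm (visible); m=8: 543 nm (visible); m=9: 486 nm (visible); m=10: 440 nm (visible); m=11: 401 nm (visible); m=12: 369 nm (UV).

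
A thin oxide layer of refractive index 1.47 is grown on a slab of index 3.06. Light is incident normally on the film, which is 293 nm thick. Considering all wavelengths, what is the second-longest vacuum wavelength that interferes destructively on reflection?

574 nm

At the upper boundary (n = 1.0 to n = 1.47) the reflected ray undergoes a half-wave phase shift.
Ray reflecting at the bottom interface goes from n = 1.47 toward n = 3.06: a half-wave phase shift.
The two reflections carry the same phase change, so no net offset.
With no net inversion, destructive interference in reflection requires 2 n t = (m + ½) λ.
λ = 2 n t / (m + ½). The second-longest wavelength is m = 1: λ = 2 × 1.47 × 293 / 1.50 = 574 nm.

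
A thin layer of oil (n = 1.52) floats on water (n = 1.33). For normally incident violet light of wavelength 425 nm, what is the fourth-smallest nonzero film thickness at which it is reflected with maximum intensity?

489 nm

At the upper boundary (n = 1.0 to n = 1.52) the reflected ray undergoes a half-wave phase shift.
Bottom surface (1.52 → 1.33): reflection off a lower-index medium gives no phase shift.
The two reflections differ by half a wavelength.
For maximum reflection here: 2 n t = (m + ½) λ.
The fourth-smallest nonzero thickness corresponds to m = 3: t = (m + ½) λ / (2 n) = 3.50 × 425 / (2 × 1.52) = 489 nm.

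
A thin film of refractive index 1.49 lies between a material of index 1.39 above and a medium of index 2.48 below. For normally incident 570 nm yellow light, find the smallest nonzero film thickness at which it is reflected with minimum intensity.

Ray reflecting at the top interface goes from n = 1.39 toward n = 1.49: a half-wave phase shift.
Bottom surface (1.49 → 2.48): reflection off a higher-index medium gives a half-wave phase shift.
The two reflections carry the same phase change, so no net offset.
So the condition for destructive reflection is 2 n t = (m + ½) λ.
Minimum at m = 0: t = λ / (4 n) = 570 / (4 × 1.49) = 95.6 nm.

95.6 nm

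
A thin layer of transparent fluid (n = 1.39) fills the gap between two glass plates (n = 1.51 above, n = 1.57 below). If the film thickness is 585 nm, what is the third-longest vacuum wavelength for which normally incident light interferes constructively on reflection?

651 nm

Top surface (1.51 → 1.39): reflection off a lower-index medium gives no phase shift.
At the lower boundary (n = 1.39 to n = 1.57) the reflected ray undergoes a half-wave phase shift.
Exactly one π shift → a net half-wave offset.
For strong reflection here: 2 n t = (m + ½) λ.
λ = 2 n t / (m + ½). The third-longest wavelength is m = 2: λ = 2 × 1.39 × 585 / 2.50 = 651 nm.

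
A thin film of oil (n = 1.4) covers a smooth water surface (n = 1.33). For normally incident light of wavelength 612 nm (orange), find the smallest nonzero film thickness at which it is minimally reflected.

219 nm

At the upper boundary (n = 1.0 to n = 1.4) the reflected ray undergoes a half-wave phase shift.
Bottom surface (1.4 → 1.33): reflection off a lower-index medium gives no phase shift.
Exactly one π shift → a net half-wave offset.
So the condition for destructive reflection is 2 n t = m λ.
Minimum nonzero at m = 1: t = λ / (2 n) = 612 / (2 × 1.4) = 219 nm.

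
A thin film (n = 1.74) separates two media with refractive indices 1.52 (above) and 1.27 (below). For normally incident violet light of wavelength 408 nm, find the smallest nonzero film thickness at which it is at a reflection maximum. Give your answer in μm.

0.0586 μm

Ray reflecting at the top interface goes from n = 1.52 toward n = 1.74: a half-wave phase shift.
At the lower boundary (n = 1.74 to n = 1.27) the reflected ray undergoes no phase shift.
Exactly one π shift → a net half-wave offset.
So the condition for constructive reflection is 2 n t = (m + ½) λ.
Minimum at m = 0: t = λ / (4 n) = 408 / (4 × 1.74) = 58.6 nm.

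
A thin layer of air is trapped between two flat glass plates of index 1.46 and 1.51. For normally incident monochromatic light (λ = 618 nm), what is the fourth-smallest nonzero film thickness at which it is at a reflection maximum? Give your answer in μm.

1.08 μm

At the upper boundary (n = 1.46 to n = 1.0) the reflected ray undergoes no phase shift.
At the lower boundary (n = 1.0 to n = 1.51) the reflected ray undergoes a half-wave phase shift.
Net: one phase inversion between the two reflected rays.
With one net inversion, constructive interference in reflection requires 2 n t = (m + ½) λ.
The fourth-smallest nonzero thickness corresponds to m = 3: t = (m + ½) λ / (2 n) = 3.50 × 618 / (2 × 1.0) = 1082 nm.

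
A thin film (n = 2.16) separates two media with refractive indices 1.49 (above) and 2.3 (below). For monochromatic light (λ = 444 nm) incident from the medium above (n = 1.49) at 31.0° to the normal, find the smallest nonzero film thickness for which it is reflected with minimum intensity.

At the upper boundary (n = 1.49 to n = 2.16) the reflected ray undergoes a half-wave phase shift.
Ray reflecting at the bottom interface goes from n = 2.16 toward n = 2.3: a half-wave phase shift.
Net: no relative phase inversion (both shifts match).
For minimum reflection here: 2 n t cos θ_r = (m + ½) λ.
Snell's law: 1.49 sin 31.0° = 2.16 sin θ_r → sin θ_r = 0.355, cos θ_r = 0.935.
Minimum at m = 0: t = λ / (4 n cos θ_r) = 444 / (4 × 2.16 × 0.935) = 55.0 nm.

55.0 nm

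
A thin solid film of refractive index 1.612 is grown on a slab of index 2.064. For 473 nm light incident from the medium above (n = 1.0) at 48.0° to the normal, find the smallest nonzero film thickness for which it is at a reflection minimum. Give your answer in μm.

At the upper boundary (n = 1.0 to n = 1.612) the reflected ray undergoes a half-wave phase shift.
Bottom surface (1.612 → 2.064): reflection off a higher-index medium gives a half-wave phase shift.
Net: no relative phase inversion (both shifts match).
For minimum reflection here: 2 n t cos θ_r = (m + ½) λ.
Snell's law: 1.0 sin 48.0° = 1.612 sin θ_r → sin θ_r = 0.461, cos θ_r = 0.887.
Minimum at m = 0: t = λ / (4 n cos θ_r) = 473 / (4 × 1.612 × 0.887) = 82.7 nm.

0.0827 μm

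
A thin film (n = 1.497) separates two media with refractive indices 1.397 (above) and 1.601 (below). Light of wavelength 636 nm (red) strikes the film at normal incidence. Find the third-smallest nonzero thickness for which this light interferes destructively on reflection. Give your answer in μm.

0.531 μm

Ray reflecting at the top interface goes from n = 1.397 toward n = 1.497: a half-wave phase shift.
Ray reflecting at the bottom interface goes from n = 1.497 toward n = 1.601: a half-wave phase shift.
The two reflections carry the same phase change, so no net offset.
For dark reflection here: 2 n t = (m + ½) λ.
The third-smallest nonzero thickness corresponds to m = 2: t = (m + ½) λ / (2 n) = 2.50 × 636 / (2 × 1.497) = 531 nm.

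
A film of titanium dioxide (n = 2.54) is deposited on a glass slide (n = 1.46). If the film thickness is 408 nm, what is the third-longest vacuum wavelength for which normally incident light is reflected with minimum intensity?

691 nm

At the upper boundary (n = 1.0 to n = 2.54) the reflected ray undergoes a half-wave phase shift.
At the lower boundary (n = 2.54 to n = 1.46) the reflected ray undergoes no phase shift.
The two reflections differ by half a wavelength.
So the condition for destructive reflection is 2 n t = m λ.
λ = 2 n t / m. The third-longest wavelength is m = 3: λ = 2 × 2.54 × 408 / 3.00 = 691 nm.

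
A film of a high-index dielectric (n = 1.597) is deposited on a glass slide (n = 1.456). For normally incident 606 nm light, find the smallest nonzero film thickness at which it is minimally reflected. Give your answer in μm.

At the upper boundary (n = 1.0 to n = 1.597) the reflected ray undergoes a half-wave phase shift.
Bottom surface (1.597 → 1.456): reflection off a lower-index medium gives no phase shift.
Net: one phase inversion between the two reflected rays.
So the condition for destructive reflection is 2 n t = m λ.
Minimum nonzero at m = 1: t = λ / (2 n) = 606 / (2 × 1.597) = 190 nm.

0.190 μm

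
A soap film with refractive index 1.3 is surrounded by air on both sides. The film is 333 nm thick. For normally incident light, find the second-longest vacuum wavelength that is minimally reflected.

Ray reflecting at the top interface goes from n = 1.0 toward n = 1.3: a half-wave phase shift.
Ray reflecting at the bottom interface goes from n = 1.3 toward n = 1.0: no phase shift.
Exactly one π shift → a net half-wave offset.
For minimum reflection here: 2 n t = m λ.
λ = 2 n t / m. The second-longest wavelength is m = 2: λ = 2 × 1.3 × 333 / 2.00 = 433 nm.

433 nm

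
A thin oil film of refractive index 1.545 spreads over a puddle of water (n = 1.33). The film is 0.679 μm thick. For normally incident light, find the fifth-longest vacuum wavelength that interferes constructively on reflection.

466 nm

Ray reflecting at the top interface goes from n = 1.0 toward n = 1.545: a half-wave phase shift.
At the lower boundary (n = 1.545 to n = 1.33) the reflected ray undergoes no phase shift.
The two reflections differ by half a wavelength.
For strong reflection here: 2 n t = (m + ½) λ.
λ = 2 n t / (m + ½). The fifth-longest wavelength is m = 4: λ = 2 × 1.545 × 679 / 4.50 = 466 nm.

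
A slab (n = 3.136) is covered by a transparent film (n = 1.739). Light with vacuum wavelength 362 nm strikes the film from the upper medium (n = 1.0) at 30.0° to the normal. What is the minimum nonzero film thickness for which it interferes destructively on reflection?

54.3 nm

Ray reflecting at the top interface goes from n = 1.0 toward n = 1.739: a half-wave phase shift.
Ray reflecting at the bottom interface goes from n = 1.739 toward n = 3.136: a half-wave phase shift.
The two reflections carry the same phase change, so no net offset.
For minimum reflection here: 2 n t cos θ_r = (m + ½) λ.
Snell's law: 1.0 sin 30.0° = 1.739 sin θ_r → sin θ_r = 0.288, cos θ_r = 0.958.
Minimum at m = 0: t = λ / (4 n cos θ_r) = 362 / (4 × 1.739 × 0.958) = 54.3 nm.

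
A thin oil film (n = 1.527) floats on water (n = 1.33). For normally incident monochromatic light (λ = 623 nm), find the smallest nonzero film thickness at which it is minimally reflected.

Ray reflecting at the top interface goes from n = 1.0 toward n = 1.527: a half-wave phase shift.
Bottom surface (1.527 → 1.33): reflection off a lower-index medium gives no phase shift.
Net: one phase inversion between the two reflected rays.
For weak reflection here: 2 n t = m λ.
Minimum nonzero at m = 1: t = λ / (2 n) = 623 / (2 × 1.527) = 204 nm.

204 nm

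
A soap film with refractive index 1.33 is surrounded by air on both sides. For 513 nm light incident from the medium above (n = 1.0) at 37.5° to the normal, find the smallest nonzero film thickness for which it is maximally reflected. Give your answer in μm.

Top surface (1.0 → 1.33): reflection off a higher-index medium gives a half-wave phase shift.
At the lower boundary (n = 1.33 to n = 1.0) the reflected ray undergoes no phase shift.
The two reflections differ by half a wavelength.
So the condition for constructive reflection is 2 n t cos θ_r = (m + ½) λ.
Snell's law: 1.0 sin 37.5° = 1.33 sin θ_r → sin θ_r = 0.458, cos θ_r = 0.889.
Minimum at m = 0: t = λ / (4 n cos θ_r) = 513 / (4 × 1.33 × 0.889) = 108 nm.

0.108 μm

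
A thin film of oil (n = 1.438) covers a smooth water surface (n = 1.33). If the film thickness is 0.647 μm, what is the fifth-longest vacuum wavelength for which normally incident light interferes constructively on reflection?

At the upper boundary (n = 1.0 to n = 1.438) the reflected ray undergoes a half-wave phase shift.
Ray reflecting at the bottom interface goes from n = 1.438 toward n = 1.33: no phase shift.
The two reflections differ by half a wavelength.
For maximum reflection here: 2 n t = (m + ½) λ.
λ = 2 n t / (m + ½). The fifth-longest wavelength is m = 4: λ = 2 × 1.438 × 647 / 4.50 = 414 nm.

414 nm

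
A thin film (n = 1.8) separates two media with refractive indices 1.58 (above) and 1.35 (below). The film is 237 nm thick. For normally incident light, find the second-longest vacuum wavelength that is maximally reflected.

At the upper boundary (n = 1.58 to n = 1.8) the reflected ray undergoes a half-wave phase shift.
Ray reflecting at the bottom interface goes from n = 1.8 toward n = 1.35: no phase shift.
Exactly one π shift → a net half-wave offset.
So the condition for constructive reflection is 2 n t = (m + ½) λ.
λ = 2 n t / (m + ½). The second-longest wavelength is m = 1: λ = 2 × 1.8 × 237 / 1.50 = 569 nm.

569 nm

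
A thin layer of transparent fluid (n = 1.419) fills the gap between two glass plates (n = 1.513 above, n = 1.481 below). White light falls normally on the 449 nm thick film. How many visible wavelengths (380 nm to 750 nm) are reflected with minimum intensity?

2

At the upper boundary (n = 1.513 to n = 1.419) the reflected ray undergoes no phase shift.
Bottom surface (1.419 → 1.481): reflection off a higher-index medium gives a half-wave phase shift.
Exactly one π shift → a net half-wave offset.
So the condition for destructive reflection is 2 n t = m λ.
λ = 2 n t / m = 1274 / m nm.
m=1: 1274 nm (IR); m=2: 637 nm (visible); m=3: 425 nm (visible); m=4: 319 nm (UV).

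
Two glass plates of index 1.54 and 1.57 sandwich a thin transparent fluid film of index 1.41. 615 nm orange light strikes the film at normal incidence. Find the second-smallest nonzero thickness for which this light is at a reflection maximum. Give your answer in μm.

0.327 μm

Top surface (1.54 → 1.41): reflection off a lower-index medium gives no phase shift.
Ray reflecting at the bottom interface goes from n = 1.41 toward n = 1.57: a half-wave phase shift.
Net: one phase inversion between the two reflected rays.
So the condition for constructive reflection is 2 n t = (m + ½) λ.
The second-smallest nonzero thickness corresponds to m = 1: t = (m + ½) λ / (2 n) = 1.50 × 615 / (2 × 1.41) = 327 nm.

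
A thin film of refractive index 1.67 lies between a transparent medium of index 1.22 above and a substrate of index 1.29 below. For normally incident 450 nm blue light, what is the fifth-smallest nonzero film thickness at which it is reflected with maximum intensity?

Top surface (1.22 → 1.67): reflection off a higher-index medium gives a half-wave phase shift.
At the lower boundary (n = 1.67 to n = 1.29) the reflected ray undergoes no phase shift.
Exactly one π shift → a net half-wave offset.
So the condition for constructive reflection is 2 n t = (m + ½) λ.
The fifth-smallest nonzero thickness corresponds to m = 4: t = (m + ½) λ / (2 n) = 4.50 × 450 / (2 × 1.67) = 606 nm.

606 nm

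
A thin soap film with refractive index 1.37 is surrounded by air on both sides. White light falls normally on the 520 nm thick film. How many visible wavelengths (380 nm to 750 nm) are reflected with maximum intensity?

2

Ray reflecting at the top interface goes from n = 1.0 toward n = 1.37: a half-wave phase shift.
Bottom surface (1.37 → 1.0): reflection off a lower-index medium gives no phase shift.
The two reflections differ by half a wavelength.
With one net inversion, constructive interference in reflection requires 2 n t = (m + ½) λ.
λ = 2 n t / (m + ½) = 1425 / (m + ½) nm.
m=1: 950 nm (IR); m=2: 570 nm (visible); m=3: 407 nm (visible); m=4: 317 nm (UV).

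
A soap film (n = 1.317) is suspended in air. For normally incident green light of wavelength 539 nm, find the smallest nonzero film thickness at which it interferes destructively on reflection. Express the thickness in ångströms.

At the upper boundary (n = 1.0 to n = 1.317) the reflected ray undergoes a half-wave phase shift.
Ray reflecting at the bottom interface goes from n = 1.317 toward n = 1.0: no phase shift.
Exactly one π shift → a net half-wave offset.
For dark reflection here: 2 n t = m λ.
Minimum nonzero at m = 1: t = λ / (2 n) = 539 / (2 × 1.317) = 205 nm.

2046 Å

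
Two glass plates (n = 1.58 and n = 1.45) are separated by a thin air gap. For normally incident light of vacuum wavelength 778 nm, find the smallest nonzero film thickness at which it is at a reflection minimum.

At the upper boundary (n = 1.58 to n = 1.0) the reflected ray undergoes no phase shift.
Bottom surface (1.0 → 1.45): reflection off a higher-index medium gives a half-wave phase shift.
The two reflections differ by half a wavelength.
For minimum reflection here: 2 n t = m λ.
Minimum nonzero at m = 1: t = λ / (2 n) = 778 / (2 × 1.0) = 389 nm.

389 nm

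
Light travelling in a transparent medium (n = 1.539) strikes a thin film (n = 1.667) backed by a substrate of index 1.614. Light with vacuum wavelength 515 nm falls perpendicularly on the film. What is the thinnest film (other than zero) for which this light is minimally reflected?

154 nm

Ray reflecting at the top interface goes from n = 1.539 toward n = 1.667: a half-wave phase shift.
Ray reflecting at the bottom interface goes from n = 1.667 toward n = 1.614: no phase shift.
Net: one phase inversion between the two reflected rays.
With one net inversion, destructive interference in reflection requires 2 n t = m λ.
Minimum nonzero at m = 1: t = λ / (2 n) = 515 / (2 × 1.667) = 154 nm.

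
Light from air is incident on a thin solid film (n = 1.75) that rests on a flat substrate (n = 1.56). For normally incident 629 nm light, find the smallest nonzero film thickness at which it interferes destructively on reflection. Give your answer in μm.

0.180 μm

At the upper boundary (n = 1.0 to n = 1.75) the reflected ray undergoes a half-wave phase shift.
Ray reflecting at the bottom interface goes from n = 1.75 toward n = 1.56: no phase shift.
Net: one phase inversion between the two reflected rays.
So the condition for destructive reflection is 2 n t = m λ.
Minimum nonzero at m = 1: t = λ / (2 n) = 629 / (2 × 1.75) = 180 nm.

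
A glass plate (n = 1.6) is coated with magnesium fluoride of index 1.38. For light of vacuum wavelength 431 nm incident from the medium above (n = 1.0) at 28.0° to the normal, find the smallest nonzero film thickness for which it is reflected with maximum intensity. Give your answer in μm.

At the upper boundary (n = 1.0 to n = 1.38) the reflected ray undergoes a half-wave phase shift.
Ray reflecting at the bottom interface goes from n = 1.38 toward n = 1.6: a half-wave phase shift.
Net: no relative phase inversion (both shifts match).
So the condition for constructive reflection is 2 n t cos θ_r = m λ.
Snell's law: 1.0 sin 28.0° = 1.38 sin θ_r → sin θ_r = 0.340, cos θ_r = 0.940.
Minimum nonzero at m = 1: t = λ / (2 n cos θ_r) = 431 / (2 × 1.38 × 0.940) = 166 nm.

0.166 μm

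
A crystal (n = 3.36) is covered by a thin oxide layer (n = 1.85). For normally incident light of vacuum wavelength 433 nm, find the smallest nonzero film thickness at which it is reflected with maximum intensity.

Top surface (1.0 → 1.85): reflection off a higher-index medium gives a half-wave phase shift.
Bottom surface (1.85 → 3.36): reflection off a higher-index medium gives a half-wave phase shift.
Net: no relative phase inversion (both shifts match).
For maximum reflection here: 2 n t = m λ.
Minimum nonzero at m = 1: t = λ / (2 n) = 433 / (2 × 1.85) = 117 nm.

117 nm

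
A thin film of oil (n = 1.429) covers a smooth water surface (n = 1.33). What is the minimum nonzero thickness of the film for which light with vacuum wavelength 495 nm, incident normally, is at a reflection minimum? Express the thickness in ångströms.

Ray reflecting at the top interface goes from n = 1.0 toward n = 1.429: a half-wave phase shift.
At the lower boundary (n = 1.429 to n = 1.33) the reflected ray undergoes no phase shift.
Net: one phase inversion between the two reflected rays.
For dark reflection here: 2 n t = m λ.
Minimum nonzero at m = 1: t = λ / (2 n) = 495 / (2 × 1.429) = 173 nm.

1732 Å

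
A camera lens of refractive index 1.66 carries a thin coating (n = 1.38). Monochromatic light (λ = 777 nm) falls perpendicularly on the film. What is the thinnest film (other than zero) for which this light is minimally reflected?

141 nm

Ray reflecting at the top interface goes from n = 1.0 toward n = 1.38: a half-wave phase shift.
Ray reflecting at the bottom interface goes from n = 1.38 toward n = 1.66: a half-wave phase shift.
Zero or two π shifts → no net half-wave offset.
So the condition for destructive reflection is 2 n t = (m + ½) λ.
Minimum at m = 0: t = λ / (4 n) = 777 / (4 × 1.38) = 141 nm.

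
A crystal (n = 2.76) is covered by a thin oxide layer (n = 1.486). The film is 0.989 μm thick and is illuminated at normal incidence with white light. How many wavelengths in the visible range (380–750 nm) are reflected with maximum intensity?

4

Ray reflecting at the top interface goes from n = 1.0 toward n = 1.486: a half-wave phase shift.
Ray reflecting at the bottom interface goes from n = 1.486 toward n = 2.76: a half-wave phase shift.
Zero or two π shifts → no net half-wave offset.
With no net inversion, constructive interference in reflection requires 2 n t = m λ.
λ = 2 n t / m = 2939 / m nm.
m=3: 980 nm (IR); m=4: 735 nm (visible); m=5: 588 nm (visible); m=6: 490 nm (visible); m=7: 420 nm (visible); m=8: 367 nm (UV).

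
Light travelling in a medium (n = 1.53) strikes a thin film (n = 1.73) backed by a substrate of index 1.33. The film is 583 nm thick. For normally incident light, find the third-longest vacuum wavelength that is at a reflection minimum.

672 nm

Ray reflecting at the top interface goes from n = 1.53 toward n = 1.73: a half-wave phase shift.
Bottom surface (1.73 → 1.33): reflection off a lower-index medium gives no phase shift.
The two reflections differ by half a wavelength.
For weak reflection here: 2 n t = m λ.
λ = 2 n t / m. The third-longest wavelength is m = 3: λ = 2 × 1.73 × 583 / 3.00 = 672 nm.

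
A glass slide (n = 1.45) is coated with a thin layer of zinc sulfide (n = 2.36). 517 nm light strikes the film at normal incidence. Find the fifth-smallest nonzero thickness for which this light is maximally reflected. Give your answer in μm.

0.493 μm

At the upper boundary (n = 1.0 to n = 2.36) the reflected ray undergoes a half-wave phase shift.
Bottom surface (2.36 → 1.45): reflection off a lower-index medium gives no phase shift.
Exactly one π shift → a net half-wave offset.
With one net inversion, constructive interference in reflection requires 2 n t = (m + ½) λ.
The fifth-smallest nonzero thickness corresponds to m = 4: t = (m + ½) λ / (2 n) = 4.50 × 517 / (2 × 2.36) = 493 nm.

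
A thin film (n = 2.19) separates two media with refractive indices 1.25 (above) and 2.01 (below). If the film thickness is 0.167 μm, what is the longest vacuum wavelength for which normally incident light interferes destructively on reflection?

731 nm

Top surface (1.25 → 2.19): reflection off a higher-index medium gives a half-wave phase shift.
Bottom surface (2.19 → 2.01): reflection off a lower-index medium gives no phase shift.
Exactly one π shift → a net half-wave offset.
So the condition for destructive reflection is 2 n t = m λ.
λ = 2 n t / m. The longest wavelength is m = 1: λ = 2 × 2.19 × 167 / 1.00 = 731 nm.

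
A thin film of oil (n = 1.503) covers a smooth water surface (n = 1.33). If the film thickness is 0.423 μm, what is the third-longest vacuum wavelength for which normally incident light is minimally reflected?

424 nm

At the upper boundary (n = 1.0 to n = 1.503) the reflected ray undergoes a half-wave phase shift.
Ray reflecting at the bottom interface goes from n = 1.503 toward n = 1.33: no phase shift.
The two reflections differ by half a wavelength.
With one net inversion, destructive interference in reflection requires 2 n t = m λ.
λ = 2 n t / m. The third-longest wavelength is m = 3: λ = 2 × 1.503 × 423 / 3.00 = 424 nm.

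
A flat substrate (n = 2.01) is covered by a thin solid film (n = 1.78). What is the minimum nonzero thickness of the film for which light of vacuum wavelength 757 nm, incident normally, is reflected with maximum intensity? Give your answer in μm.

0.213 μm

At the upper boundary (n = 1.0 to n = 1.78) the reflected ray undergoes a half-wave phase shift.
At the lower boundary (n = 1.78 to n = 2.01) the reflected ray undergoes a half-wave phase shift.
The two reflections carry the same phase change, so no net offset.
With no net inversion, constructive interference in reflection requires 2 n t = m λ.
Minimum nonzero at m = 1: t = λ / (2 n) = 757 / (2 × 1.78) = 213 nm.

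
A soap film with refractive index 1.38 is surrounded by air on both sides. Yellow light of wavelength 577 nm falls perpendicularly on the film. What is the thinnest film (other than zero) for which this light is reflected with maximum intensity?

Top surface (1.0 → 1.38): reflection off a higher-index medium gives a half-wave phase shift.
At the lower boundary (n = 1.38 to n = 1.0) the reflected ray undergoes no phase shift.
The two reflections differ by half a wavelength.
With one net inversion, constructive interference in reflection requires 2 n t = (m + ½) λ.
Minimum at m = 0: t = λ / (4 n) = 577 / (4 × 1.38) = 105 nm.

105 nm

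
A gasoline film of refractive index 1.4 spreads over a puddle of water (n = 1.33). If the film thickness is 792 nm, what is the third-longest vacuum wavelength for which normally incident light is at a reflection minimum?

Ray reflecting at the top interface goes from n = 1.0 toward n = 1.4: a half-wave phase shift.
Ray reflecting at the bottom interface goes from n = 1.4 toward n = 1.33: no phase shift.
Exactly one π shift → a net half-wave offset.
For minimum reflection here: 2 n t = m λ.
λ = 2 n t / m. The third-longest wavelength is m = 3: λ = 2 × 1.4 × 792 / 3.00 = 739 nm.

739 nm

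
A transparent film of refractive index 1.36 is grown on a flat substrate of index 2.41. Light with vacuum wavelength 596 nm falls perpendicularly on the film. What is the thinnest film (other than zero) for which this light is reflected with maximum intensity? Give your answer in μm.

0.219 μm

Ray reflecting at the top interface goes from n = 1.0 toward n = 1.36: a half-wave phase shift.
At the lower boundary (n = 1.36 to n = 2.41) the reflected ray undergoes a half-wave phase shift.
Net: no relative phase inversion (both shifts match).
For bright reflection here: 2 n t = m λ.
Minimum nonzero at m = 1: t = λ / (2 n) = 596 / (2 × 1.36) = 219 nm.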